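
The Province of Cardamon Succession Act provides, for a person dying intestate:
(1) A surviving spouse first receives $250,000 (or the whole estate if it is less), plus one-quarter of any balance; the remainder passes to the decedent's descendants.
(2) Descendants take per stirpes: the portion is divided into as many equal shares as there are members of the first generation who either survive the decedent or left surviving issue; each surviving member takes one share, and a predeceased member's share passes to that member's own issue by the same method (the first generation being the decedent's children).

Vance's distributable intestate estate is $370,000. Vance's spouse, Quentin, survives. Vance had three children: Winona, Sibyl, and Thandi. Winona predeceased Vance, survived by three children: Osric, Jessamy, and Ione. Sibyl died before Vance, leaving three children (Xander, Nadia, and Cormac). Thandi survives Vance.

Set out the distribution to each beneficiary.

Quentin: $280,000; Osric: $10,000; Jessamy: $10,000; Ione: $10,000; Xander: $10,000; Nadia: $10,000; Cormac: $10,000; Thandi: $30,000

Quentin first takes $250,000, leaving a balance of $120,000. Quentin then takes one-quarter of the balance ($30,000), for a total of $280,000. The remaining $90,000 passes to the descendants.
The descendants' portion ($90,000) is divided into 3 shares of $30,000: Thandi takes $30,000; Winona's $30,000 share passes to Winona's issue; Sibyl's $30,000 share passes to Sibyl's issue.
Winona's share ($30,000) is divided into 3 shares of $10,000: Osric, Jessamy, and Ione each take $10,000.
Sibyl's share ($30,000) is divided into 3 shares of $10,000: Xander, Nadia, and Cormac each take $10,000.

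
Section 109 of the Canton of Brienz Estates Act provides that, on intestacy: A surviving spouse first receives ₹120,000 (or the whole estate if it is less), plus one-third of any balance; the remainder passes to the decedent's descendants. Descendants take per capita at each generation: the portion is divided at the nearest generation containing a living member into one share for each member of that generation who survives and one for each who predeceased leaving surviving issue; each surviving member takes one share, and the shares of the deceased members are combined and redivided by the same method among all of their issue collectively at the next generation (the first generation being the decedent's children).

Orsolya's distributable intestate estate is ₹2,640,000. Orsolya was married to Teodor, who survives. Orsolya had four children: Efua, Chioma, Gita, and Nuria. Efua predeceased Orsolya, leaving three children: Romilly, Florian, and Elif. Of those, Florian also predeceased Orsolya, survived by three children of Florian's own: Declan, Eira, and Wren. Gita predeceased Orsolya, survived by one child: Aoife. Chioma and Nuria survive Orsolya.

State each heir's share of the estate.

Teodor first takes ₹120,000, leaving a balance of ₹2,520,000. Teodor then takes one-third of the balance (₹840,000), for a total of ₹960,000. The remaining ₹1,680,000 passes to the descendants.
The descendants' portion (₹1,680,000) is divided at the children's generation into 4 shares of ₹420,000. Chioma and Nuria each take ₹420,000. The 2 shares of the deceased (Efua and Gita) are combined into a pool of ₹840,000.
That pool (₹840,000) is divided at the grandchildren's generation into 4 shares of ₹210,000. Romilly, Elif, and Aoife each take ₹210,000. The remaining share for the deceased Florian (₹210,000) is carried to the next generation.
That pool (₹210,000) is divided at the great-grandchildren's generation equally among Declan, Eira, and Wren: ₹70,000 each.

Teodor: ₹960,000; Romilly: ₹210,000; Declan: ₹70,000; Eira: ₹70,000; Wren: ₹70,000; Elif: ₹210,000; Chioma: ₹420,000; Aoife: ₹210,000; Nuria: ₹420,000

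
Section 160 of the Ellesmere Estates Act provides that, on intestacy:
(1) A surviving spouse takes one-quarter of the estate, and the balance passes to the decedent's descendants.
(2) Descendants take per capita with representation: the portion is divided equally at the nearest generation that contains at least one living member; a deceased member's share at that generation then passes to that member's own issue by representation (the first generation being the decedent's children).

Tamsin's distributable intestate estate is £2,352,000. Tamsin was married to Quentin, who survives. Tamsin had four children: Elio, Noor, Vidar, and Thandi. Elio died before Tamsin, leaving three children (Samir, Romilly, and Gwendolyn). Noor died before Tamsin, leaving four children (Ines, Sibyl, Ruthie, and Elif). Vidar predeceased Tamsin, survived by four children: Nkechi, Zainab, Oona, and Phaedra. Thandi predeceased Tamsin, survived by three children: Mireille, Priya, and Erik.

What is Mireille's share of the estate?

Mireille receives £126,000.

Quentin takes one-quarter of £2,352,000 = £588,000. The remaining £1,764,000 passes to the descendants.
No child survives, so the initial division is made at the grandchildren's generation.
The descendants' portion (£1,764,000) is divided into 14 shares of £126,000: Samir, Romilly, Gwendolyn, Ines, Sibyl, Ruthie, Elif, Nkechi, Zainab, Oona, Phaedra, Mireille, Priya, and Erik each take £126,000.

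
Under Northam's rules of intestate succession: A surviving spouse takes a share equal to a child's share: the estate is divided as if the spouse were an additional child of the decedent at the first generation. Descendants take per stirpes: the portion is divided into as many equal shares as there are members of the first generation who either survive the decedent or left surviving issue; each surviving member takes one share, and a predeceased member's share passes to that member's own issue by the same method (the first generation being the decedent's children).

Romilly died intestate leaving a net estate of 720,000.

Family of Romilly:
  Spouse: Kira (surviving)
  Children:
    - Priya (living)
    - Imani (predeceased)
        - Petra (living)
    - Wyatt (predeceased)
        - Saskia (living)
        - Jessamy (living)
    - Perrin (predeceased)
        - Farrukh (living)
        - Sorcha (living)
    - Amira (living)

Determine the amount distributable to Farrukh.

The spouse counts as an additional share at the children's level, so there are 6 primary shares of 120,000. Kira takes one such share (120,000).
The children's combined portion (600,000) is divided into 5 shares of 120,000: Priya and Amira each take 120,000; Imani's 120,000 share passes to Imani's issue; Wyatt's 120,000 share passes to Wyatt's issue; Perrin's 120,000 share passes to Perrin's issue.
Imani's share (120,000) passes entirely to Petra.
Wyatt's share (120,000) is divided into 2 shares of 60,000: Saskia and Jessamy each take 60,000.
Perrin's share (120,000) is divided into 2 shares of 60,000: Farrukh and Sorcha each take 60,000.

Farrukh receives 60,000.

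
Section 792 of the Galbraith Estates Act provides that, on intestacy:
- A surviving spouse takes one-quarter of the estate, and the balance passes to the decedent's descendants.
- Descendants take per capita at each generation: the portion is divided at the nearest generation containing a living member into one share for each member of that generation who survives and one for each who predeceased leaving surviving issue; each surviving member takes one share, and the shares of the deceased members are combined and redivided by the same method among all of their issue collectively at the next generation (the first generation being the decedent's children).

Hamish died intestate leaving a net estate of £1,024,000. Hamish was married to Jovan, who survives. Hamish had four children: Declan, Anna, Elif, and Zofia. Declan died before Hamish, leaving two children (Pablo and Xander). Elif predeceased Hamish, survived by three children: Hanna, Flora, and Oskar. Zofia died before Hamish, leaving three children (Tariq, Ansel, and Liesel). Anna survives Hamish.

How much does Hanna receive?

Jovan takes one-quarter of £1,024,000 = £256,000. The remaining £768,000 passes to the descendants.
The descendants' portion (£768,000) is divided at the children's generation into 4 shares of £192,000. Anna takes £192,000. The 3 shares of the deceased (Declan, Elif, and Zofia) are combined into a pool of £576,000.
That pool (£576,000) is divided at the grandchildren's generation equally among Pablo, Xander, Hanna, Flora, Oskar, Tariq, Ansel, and Liesel: £72,000 each.

Hanna receives £72,000.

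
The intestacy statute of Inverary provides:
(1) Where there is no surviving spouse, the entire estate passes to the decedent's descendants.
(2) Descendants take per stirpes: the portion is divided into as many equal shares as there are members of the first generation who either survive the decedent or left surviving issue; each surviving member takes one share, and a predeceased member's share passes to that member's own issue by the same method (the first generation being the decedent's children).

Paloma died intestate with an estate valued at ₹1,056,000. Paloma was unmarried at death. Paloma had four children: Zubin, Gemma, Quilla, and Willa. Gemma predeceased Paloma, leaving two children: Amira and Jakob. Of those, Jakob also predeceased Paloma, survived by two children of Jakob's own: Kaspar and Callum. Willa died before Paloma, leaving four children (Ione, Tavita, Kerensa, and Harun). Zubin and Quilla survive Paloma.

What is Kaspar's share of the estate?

The entire ₹1,056,000 passes to the descendants.
That amount (₹1,056,000) is divided into 4 shares of ₹264,000: Zubin and Quilla each take ₹264,000; Gemma's ₹264,000 share passes to Gemma's issue; Willa's ₹264,000 share passes to Willa's issue.
Gemma's share (₹264,000) is divided into 2 shares of ₹132,000: Amira takes ₹132,000; Jakob's ₹132,000 share passes to Jakob's issue.
Jakob's share (₹132,000) is divided into 2 shares of ₹66,000: Kaspar and Callum each take ₹66,000.
Willa's share (₹264,000) is divided into 4 shares of ₹66,000: Ione, Tavita, Kerensa, and Harun each take ₹66,000.

Kaspar receives ₹66,000.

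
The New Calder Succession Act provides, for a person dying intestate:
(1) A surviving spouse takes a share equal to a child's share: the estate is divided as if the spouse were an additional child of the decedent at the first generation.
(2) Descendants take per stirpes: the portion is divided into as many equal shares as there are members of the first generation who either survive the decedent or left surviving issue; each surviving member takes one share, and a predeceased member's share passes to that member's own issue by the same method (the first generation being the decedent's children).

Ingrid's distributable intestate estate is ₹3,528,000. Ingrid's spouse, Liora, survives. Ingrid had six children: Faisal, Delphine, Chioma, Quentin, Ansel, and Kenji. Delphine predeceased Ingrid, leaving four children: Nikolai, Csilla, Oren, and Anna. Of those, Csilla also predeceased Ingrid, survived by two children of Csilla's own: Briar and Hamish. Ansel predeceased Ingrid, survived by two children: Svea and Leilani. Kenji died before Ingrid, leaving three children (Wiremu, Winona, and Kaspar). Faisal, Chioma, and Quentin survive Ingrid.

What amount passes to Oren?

The spouse counts as an additional share at the children's level, so there are 7 primary shares of ₹504,000. Liora takes one such share (₹504,000).
The children's combined portion (₹3,024,000) is divided into 6 shares of ₹504,000: Faisal, Chioma, and Quentin each take ₹504,000; Delphine's ₹504,000 share passes to Delphine's issue; Ansel's ₹504,000 share passes to Ansel's issue; Kenji's ₹504,000 share passes to Kenji's issue.
Delphine's share (₹504,000) is divided into 4 shares of ₹126,000: Nikolai, Oren, and Anna each take ₹126,000; Csilla's ₹126,000 share passes to Csilla's issue.
Csilla's share (₹126,000) is divided into 2 shares of ₹63,000: Briar and Hamish each take ₹63,000.
Ansel's share (₹504,000) is divided into 2 shares of ₹252,000: Svea and Leilani each take ₹252,000.
Kenji's share (₹504,000) is divided into 3 shares of ₹168,000: Wiremu, Winona, and Kaspar each take ₹168,000.

Oren receives ₹126,000.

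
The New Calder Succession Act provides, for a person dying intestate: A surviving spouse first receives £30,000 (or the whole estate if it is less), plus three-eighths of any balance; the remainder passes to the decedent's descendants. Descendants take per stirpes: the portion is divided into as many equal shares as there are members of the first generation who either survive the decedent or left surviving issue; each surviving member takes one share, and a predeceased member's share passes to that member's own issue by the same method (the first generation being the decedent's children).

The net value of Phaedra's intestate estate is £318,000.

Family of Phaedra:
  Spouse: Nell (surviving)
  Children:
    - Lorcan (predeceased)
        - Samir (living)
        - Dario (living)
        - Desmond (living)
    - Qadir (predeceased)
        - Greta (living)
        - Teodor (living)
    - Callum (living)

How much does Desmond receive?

Nell first takes £30,000, leaving a balance of £288,000. Nell then takes three-eighths of the balance (£108,000), for a total of £138,000. The remaining £180,000 passes to the descendants.
The descendants' portion (£180,000) is divided into 3 shares of £60,000: Callum takes £60,000; Lorcan's £60,000 share passes to Lorcan's issue; Qadir's £60,000 share passes to Qadir's issue.
Lorcan's share (£60,000) is divided into 3 shares of £20,000: Samir, Dario, and Desmond each take £20,000.
Qadir's share (£60,000) is divided into 2 shares of £30,000: Greta and Teodor each take £30,000.

Desmond receives £20,000.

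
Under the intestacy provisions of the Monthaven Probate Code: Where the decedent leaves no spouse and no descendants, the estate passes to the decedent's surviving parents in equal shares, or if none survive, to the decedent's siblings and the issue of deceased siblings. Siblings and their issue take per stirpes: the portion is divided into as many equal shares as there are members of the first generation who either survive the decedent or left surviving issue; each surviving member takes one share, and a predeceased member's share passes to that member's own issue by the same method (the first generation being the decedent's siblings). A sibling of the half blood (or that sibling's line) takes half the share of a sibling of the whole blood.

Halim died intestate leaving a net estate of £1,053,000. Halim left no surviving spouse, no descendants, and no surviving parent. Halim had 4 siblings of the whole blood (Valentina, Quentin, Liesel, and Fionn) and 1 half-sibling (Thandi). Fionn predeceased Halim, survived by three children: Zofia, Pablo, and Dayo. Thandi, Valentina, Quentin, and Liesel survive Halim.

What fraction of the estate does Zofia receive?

The entire £1,053,000 passes to the siblings and their issue.
Counting each half-blood sibling's line as half a unit, there are 9/2 units in £1,053,000, so one unit is £234,000. Whole-blood lines (Valentina, Quentin, Liesel, and Fionn) take £234,000 each; half-blood lines (Thandi) take £117,000 each.
Fionn's share (£234,000) is divided into 3 shares of £78,000: Zofia, Pablo, and Dayo each take £78,000.

Zofia receives 2/27 of the estate.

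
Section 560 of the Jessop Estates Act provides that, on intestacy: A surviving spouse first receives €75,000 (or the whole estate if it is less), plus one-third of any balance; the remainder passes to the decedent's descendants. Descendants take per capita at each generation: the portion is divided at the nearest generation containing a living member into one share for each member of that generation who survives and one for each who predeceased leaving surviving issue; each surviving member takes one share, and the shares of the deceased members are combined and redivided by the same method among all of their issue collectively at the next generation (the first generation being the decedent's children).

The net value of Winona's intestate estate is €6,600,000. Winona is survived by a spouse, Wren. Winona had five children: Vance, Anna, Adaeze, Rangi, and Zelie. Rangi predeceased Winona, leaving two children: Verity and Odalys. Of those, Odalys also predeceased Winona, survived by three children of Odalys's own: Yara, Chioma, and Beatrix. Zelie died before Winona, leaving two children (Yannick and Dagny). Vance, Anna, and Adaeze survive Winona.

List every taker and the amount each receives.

Wren: €2,250,000; Vance: €870,000; Anna: €870,000; Adaeze: €870,000; Verity: €435,000; Yara: €145,000; Chioma: €145,000; Beatrix: €145,000; Yannick: €435,000; Dagny: €435,000

Wren first takes €75,000, leaving a balance of €6,525,000. Wren then takes one-third of the balance (€2,175,000), for a total of €2,250,000. The remaining €4,350,000 passes to the descendants.
The descendants' portion (€4,350,000) is divided at the children's generation into 5 shares of €870,000. Vance, Anna, and Adaeze each take €870,000. The 2 shares of the deceased (Rangi and Zelie) are combined into a pool of €1,740,000.
That pool (€1,740,000) is divided at the grandchildren's generation into 4 shares of €435,000. Verity, Yannick, and Dagny each take €435,000. The remaining share for the deceased Odalys (€435,000) is carried to the next generation.
That pool (€435,000) is divided at the great-grandchildren's generation equally among Yara, Chioma, and Beatrix: €145,000 each.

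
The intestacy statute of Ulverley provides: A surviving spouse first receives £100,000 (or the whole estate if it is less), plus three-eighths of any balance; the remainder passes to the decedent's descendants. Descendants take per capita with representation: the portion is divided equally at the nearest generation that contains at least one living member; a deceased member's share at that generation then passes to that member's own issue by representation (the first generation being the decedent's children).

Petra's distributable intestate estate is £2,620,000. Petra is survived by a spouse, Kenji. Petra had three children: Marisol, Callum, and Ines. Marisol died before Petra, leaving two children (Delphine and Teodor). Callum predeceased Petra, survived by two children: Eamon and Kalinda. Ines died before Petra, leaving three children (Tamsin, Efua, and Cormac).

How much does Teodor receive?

Kenji first takes £100,000, leaving a balance of £2,520,000. Kenji then takes three-eighths of the balance (£945,000), for a total of £1,045,000. The remaining £1,575,000 passes to the descendants.
No child survives, so the initial division is made at the grandchildren's generation.
The descendants' portion (£1,575,000) is divided into 7 shares of £225,000: Delphine, Teodor, Eamon, Kalinda, Tamsin, Efua, and Cormac each take £225,000.

Teodor receives £225,000.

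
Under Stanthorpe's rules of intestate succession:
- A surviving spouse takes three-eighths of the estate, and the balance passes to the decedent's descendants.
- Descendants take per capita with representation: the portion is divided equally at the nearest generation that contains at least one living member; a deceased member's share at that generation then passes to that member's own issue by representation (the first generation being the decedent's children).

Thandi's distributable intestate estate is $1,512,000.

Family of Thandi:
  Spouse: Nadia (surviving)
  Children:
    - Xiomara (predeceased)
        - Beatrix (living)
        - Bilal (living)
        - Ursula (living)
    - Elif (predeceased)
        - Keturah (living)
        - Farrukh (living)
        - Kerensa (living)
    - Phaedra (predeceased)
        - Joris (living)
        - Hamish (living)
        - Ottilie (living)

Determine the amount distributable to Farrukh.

Nadia takes three-eighths of $1,512,000 = $567,000. The remaining $945,000 passes to the descendants.
No child survives, so the initial division is made at the grandchildren's generation.
The descendants' portion ($945,000) is divided into 9 shares of $105,000: Beatrix, Bilal, Ursula, Keturah, Farrukh, Kerensa, Joris, Hamish, and Ottilie each take $105,000.

Farrukh receives $105,000.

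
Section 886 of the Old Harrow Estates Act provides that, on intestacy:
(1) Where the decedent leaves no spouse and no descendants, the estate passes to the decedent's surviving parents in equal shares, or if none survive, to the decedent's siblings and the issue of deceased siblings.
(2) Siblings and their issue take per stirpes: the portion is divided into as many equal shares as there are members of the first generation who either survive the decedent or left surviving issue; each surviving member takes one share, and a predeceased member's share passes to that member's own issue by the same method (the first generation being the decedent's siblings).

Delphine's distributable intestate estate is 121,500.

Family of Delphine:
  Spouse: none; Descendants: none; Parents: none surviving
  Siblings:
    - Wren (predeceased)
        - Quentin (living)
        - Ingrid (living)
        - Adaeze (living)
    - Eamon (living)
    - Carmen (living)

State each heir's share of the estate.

Quentin: 13,500; Ingrid: 13,500; Adaeze: 13,500; Eamon: 40,500; Carmen: 40,500

The entire 121,500 passes to the siblings and their issue.
That amount (121,500) is divided into 3 shares of 40,500: Eamon and Carmen each take 40,500; Wren's 40,500 share passes to Wren's issue.
Wren's share (40,500) is divided into 3 shares of 13,500: Quentin, Ingrid, and Adaeze each take 13,500.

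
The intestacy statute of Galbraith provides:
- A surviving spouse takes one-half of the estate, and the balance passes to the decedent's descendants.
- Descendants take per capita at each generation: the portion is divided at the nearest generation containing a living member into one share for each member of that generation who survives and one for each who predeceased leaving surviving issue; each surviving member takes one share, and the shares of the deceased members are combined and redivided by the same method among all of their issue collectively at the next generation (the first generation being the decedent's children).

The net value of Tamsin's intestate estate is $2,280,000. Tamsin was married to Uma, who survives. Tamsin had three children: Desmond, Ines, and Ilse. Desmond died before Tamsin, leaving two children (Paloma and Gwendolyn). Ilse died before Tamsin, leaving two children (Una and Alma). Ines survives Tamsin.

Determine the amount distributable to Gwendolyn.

Uma takes one-half of $2,280,000 = $1,140,000. The remaining $1,140,000 passes to the descendants.
The descendants' portion ($1,140,000) is divided at the children's generation into 3 shares of $380,000. Ines takes $380,000. The 2 shares of the deceased (Desmond and Ilse) are combined into a pool of $760,000.
That pool ($760,000) is divided at the grandchildren's generation equally among Paloma, Gwendolyn, Una, and Alma: $190,000 each.

Gwendolyn receives $190,000.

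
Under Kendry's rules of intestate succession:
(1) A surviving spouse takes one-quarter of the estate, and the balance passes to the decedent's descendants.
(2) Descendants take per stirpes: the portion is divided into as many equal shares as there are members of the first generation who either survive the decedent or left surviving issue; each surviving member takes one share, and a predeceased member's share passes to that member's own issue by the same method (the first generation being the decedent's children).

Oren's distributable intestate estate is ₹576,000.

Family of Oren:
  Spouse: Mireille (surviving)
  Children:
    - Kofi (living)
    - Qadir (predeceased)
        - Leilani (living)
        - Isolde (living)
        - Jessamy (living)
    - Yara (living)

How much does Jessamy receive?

Jessamy receives ₹48,000.

Mireille takes one-quarter of ₹576,000 = ₹144,000. The remaining ₹432,000 passes to the descendants.
The descendants' portion (₹432,000) is divided into 3 shares of ₹144,000: Kofi and Yara each take ₹144,000; Qadir's ₹144,000 share passes to Qadir's issue.
Qadir's share (₹144,000) is divided into 3 shares of ₹48,000: Leilani, Isolde, and Jessamy each take ₹48,000.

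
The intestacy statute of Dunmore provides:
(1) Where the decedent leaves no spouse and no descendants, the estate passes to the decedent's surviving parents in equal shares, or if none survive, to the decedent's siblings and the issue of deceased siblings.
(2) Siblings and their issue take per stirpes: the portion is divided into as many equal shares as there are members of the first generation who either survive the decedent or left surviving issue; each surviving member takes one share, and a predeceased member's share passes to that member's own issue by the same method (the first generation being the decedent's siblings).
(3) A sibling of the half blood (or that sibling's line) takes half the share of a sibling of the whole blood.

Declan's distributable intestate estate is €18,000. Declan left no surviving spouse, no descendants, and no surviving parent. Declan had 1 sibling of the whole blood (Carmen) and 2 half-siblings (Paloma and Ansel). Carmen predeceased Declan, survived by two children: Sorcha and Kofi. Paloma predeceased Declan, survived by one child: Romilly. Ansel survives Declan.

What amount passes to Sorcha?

Sorcha receives €4,500.

The entire €18,000 passes to the siblings and their issue.
Counting each half-blood sibling's line as half a unit, there are 2 units in €18,000, so one unit is €9,000. Whole-blood lines (Carmen) take €9,000 each; half-blood lines (Paloma and Ansel) take €4,500 each.
Carmen's share (€9,000) is divided into 2 shares of €4,500: Sorcha and Kofi each take €4,500.
Paloma's share (€4,500) passes entirely to Romilly.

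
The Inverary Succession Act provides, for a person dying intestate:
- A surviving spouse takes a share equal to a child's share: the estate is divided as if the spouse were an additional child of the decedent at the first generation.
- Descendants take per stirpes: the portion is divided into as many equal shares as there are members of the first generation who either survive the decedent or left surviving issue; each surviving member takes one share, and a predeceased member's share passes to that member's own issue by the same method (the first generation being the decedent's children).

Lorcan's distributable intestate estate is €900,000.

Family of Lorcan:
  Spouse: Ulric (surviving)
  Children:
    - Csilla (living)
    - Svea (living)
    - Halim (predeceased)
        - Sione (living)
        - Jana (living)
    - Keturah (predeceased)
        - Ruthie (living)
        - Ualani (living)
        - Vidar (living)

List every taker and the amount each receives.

Ulric: €180,000; Csilla: €180,000; Svea: €180,000; Sione: €90,000; Jana: €90,000; Ruthie: €60,000; Ualani: €60,000; Vidar: €60,000

The spouse counts as an additional share at the children's level, so there are 5 primary shares of €180,000. Ulric takes one such share (€180,000).
The children's combined portion (€720,000) is divided into 4 shares of €180,000: Csilla and Svea each take €180,000; Halim's €180,000 share passes to Halim's issue; Keturah's €180,000 share passes to Keturah's issue.
Halim's share (€180,000) is divided into 2 shares of €90,000: Sione and Jana each take €90,000.
Keturah's share (€180,000) is divided into 3 shares of €60,000: Ruthie, Ualani, and Vidar each take €60,000.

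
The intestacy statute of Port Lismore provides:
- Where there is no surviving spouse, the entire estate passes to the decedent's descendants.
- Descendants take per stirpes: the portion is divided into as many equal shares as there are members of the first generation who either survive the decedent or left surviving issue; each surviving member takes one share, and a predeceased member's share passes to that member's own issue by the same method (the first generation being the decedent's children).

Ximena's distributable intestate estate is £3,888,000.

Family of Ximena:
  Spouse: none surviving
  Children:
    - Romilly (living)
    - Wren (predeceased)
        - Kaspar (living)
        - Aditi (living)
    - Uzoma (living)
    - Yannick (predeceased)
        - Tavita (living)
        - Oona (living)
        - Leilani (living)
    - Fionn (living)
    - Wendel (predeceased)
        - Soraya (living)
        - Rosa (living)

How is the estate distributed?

Romilly: £648,000; Kaspar: £324,000; Aditi: £324,000; Uzoma: £648,000; Tavita: £216,000; Oona: £216,000; Leilani: £216,000; Fionn: £648,000; Soraya: £324,000; Rosa: £324,000

The entire £3,888,000 passes to the descendants.
That amount (£3,888,000) is divided into 6 shares of £648,000: Romilly, Uzoma, and Fionn each take £648,000; Wren's £648,000 share passes to Wren's issue; Yannick's £648,000 share passes to Yannick's issue; Wendel's £648,000 share passes to Wendel's issue.
Wren's share (£648,000) is divided into 2 shares of £324,000: Kaspar and Aditi each take £324,000.
Yannick's share (£648,000) is divided into 3 shares of £216,000: Tavita, Oona, and Leilani each take £216,000.
Wendel's share (£648,000) is divided into 2 shares of £324,000: Soraya and Rosa each take £324,000.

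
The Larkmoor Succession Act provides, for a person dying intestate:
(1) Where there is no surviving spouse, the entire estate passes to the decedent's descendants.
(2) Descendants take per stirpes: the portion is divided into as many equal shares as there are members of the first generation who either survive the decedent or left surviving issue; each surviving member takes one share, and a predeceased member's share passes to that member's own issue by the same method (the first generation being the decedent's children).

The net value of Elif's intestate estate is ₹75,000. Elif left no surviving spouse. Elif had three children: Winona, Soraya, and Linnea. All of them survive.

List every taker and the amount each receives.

Winona: ₹25,000; Soraya: ₹25,000; Linnea: ₹25,000

The entire ₹75,000 passes to the descendants.
That amount (₹75,000) is divided into 3 shares of ₹25,000: Winona, Soraya, and Linnea each take ₹25,000.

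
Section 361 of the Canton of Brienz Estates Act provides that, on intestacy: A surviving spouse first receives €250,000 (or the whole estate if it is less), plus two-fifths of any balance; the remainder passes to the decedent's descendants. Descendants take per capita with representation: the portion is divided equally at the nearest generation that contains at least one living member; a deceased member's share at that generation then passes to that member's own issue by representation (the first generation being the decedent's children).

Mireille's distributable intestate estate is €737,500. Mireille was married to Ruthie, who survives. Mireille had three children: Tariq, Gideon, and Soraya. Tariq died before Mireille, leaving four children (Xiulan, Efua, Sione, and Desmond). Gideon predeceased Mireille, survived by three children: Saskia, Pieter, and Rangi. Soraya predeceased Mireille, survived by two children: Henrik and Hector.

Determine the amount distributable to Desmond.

Ruthie first takes €250,000, leaving a balance of €487,500. Ruthie then takes two-fifths of the balance (€195,000), for a total of €445,000. The remaining €292,500 passes to the descendants.
No child survives, so the initial division is made at the grandchildren's generation.
The descendants' portion (€292,500) is divided into 9 shares of €32,500: Xiulan, Efua, Sione, Desmond, Saskia, Pieter, Rangi, Henrik, and Hector each take €32,500.

Desmond receives €32,500.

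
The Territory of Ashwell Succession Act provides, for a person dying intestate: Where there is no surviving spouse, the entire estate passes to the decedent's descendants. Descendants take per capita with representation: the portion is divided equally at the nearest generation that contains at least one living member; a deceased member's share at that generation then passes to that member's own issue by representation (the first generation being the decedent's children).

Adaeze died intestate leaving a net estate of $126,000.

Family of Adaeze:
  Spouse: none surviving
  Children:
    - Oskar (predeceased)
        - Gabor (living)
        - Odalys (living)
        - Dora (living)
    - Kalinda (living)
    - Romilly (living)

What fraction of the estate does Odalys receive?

The entire $126,000 passes to the descendants.
That amount ($126,000) is divided into 3 shares of $42,000: Kalinda and Romilly each take $42,000; Oskar's $42,000 share passes to Oskar's issue.
Oskar's share ($42,000) is divided into 3 shares of $14,000: Gabor, Odalys, and Dora each take $14,000.

Odalys receives 1/9 of the estate.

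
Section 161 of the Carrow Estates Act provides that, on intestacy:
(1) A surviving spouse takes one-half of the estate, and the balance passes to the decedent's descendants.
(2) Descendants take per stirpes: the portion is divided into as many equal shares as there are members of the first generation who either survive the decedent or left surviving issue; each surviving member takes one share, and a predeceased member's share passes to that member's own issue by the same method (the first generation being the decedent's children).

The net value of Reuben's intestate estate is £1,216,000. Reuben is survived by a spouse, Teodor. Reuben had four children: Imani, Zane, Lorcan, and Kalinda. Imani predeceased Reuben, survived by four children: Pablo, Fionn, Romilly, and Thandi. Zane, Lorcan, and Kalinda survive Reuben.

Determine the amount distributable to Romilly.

Teodor takes one-half of £1,216,000 = £608,000. The remaining £608,000 passes to the descendants.
The descendants' portion (£608,000) is divided into 4 shares of £152,000: Zane, Lorcan, and Kalinda each take £152,000; Imani's £152,000 share passes to Imani's issue.
Imani's share (£152,000) is divided into 4 shares of £38,000: Pablo, Fionn, Romilly, and Thandi each take £38,000.

Romilly receives £38,000.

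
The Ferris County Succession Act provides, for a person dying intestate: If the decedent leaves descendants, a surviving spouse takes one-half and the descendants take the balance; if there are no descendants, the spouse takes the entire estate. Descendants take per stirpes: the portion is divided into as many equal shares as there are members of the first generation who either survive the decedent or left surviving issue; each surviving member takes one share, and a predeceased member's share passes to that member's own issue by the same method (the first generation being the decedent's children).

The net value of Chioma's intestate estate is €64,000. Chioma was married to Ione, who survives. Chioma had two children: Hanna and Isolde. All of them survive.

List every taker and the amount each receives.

Ione: €32,000; Hanna: €16,000; Isolde: €16,000

Ione takes one-half of €64,000 = €32,000. The remaining €32,000 passes to the descendants.
The descendants' portion (€32,000) is divided into 2 shares of €16,000: Hanna and Isolde each take €16,000.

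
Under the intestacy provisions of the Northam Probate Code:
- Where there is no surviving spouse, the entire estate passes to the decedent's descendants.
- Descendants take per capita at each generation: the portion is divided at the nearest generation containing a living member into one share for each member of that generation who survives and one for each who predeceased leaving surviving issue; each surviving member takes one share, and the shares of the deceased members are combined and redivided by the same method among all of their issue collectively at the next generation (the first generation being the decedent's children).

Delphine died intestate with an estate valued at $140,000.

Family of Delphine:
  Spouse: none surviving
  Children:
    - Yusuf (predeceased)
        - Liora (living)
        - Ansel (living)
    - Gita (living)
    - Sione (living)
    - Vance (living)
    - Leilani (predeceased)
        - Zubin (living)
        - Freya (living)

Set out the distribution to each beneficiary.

The entire $140,000 passes to the descendants.
That amount ($140,000) is divided at the children's generation into 5 shares of $28,000. Gita, Sione, and Vance each take $28,000. The 2 shares of the deceased (Yusuf and Leilani) are combined into a pool of $56,000.
That pool ($56,000) is divided at the grandchildren's generation equally among Liora, Ansel, Zubin, and Freya: $14,000 each.

Liora: $14,000; Ansel: $14,000; Gita: $28,000; Sione: $28,000; Vance: $28,000; Zubin: $14,000; Freya: $14,000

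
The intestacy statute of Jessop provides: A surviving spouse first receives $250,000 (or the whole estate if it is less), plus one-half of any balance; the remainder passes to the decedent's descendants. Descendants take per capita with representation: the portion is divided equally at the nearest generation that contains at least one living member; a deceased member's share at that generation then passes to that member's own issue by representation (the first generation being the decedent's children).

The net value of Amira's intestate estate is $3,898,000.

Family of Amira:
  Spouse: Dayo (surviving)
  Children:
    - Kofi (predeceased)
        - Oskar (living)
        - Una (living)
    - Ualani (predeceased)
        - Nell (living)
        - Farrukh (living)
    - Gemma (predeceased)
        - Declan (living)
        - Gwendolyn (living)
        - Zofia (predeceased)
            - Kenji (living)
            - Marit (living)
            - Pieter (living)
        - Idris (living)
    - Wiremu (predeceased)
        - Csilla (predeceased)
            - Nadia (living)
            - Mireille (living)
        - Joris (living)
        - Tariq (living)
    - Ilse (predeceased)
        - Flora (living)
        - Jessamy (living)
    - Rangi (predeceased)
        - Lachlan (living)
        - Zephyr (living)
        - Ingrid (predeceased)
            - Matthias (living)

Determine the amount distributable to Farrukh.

Farrukh receives $114,000.

Dayo first takes $250,000, leaving a balance of $3,648,000. Dayo then takes one-half of the balance ($1,824,000), for a total of $2,074,000. The remaining $1,824,000 passes to the descendants.
No child survives, so the initial division is made at the grandchildren's generation.
The descendants' portion ($1,824,000) is divided into 16 shares of $114,000: Oskar, Una, Nell, Farrukh, Declan, Gwendolyn, Idris, Joris, Tariq, Flora, Jessamy, Lachlan, and Zephyr each take $114,000; Zofia's $114,000 share passes to Zofia's issue; Csilla's $114,000 share passes to Csilla's issue; Ingrid's $114,000 share passes to Ingrid's issue.
Zofia's share ($114,000) is divided into 3 shares of $38,000: Kenji, Marit, and Pieter each take $38,000.
Csilla's share ($114,000) is divided into 2 shares of $57,000: Nadia and Mireille each take $57,000.
Ingrid's share ($114,000) passes entirely to Matthias.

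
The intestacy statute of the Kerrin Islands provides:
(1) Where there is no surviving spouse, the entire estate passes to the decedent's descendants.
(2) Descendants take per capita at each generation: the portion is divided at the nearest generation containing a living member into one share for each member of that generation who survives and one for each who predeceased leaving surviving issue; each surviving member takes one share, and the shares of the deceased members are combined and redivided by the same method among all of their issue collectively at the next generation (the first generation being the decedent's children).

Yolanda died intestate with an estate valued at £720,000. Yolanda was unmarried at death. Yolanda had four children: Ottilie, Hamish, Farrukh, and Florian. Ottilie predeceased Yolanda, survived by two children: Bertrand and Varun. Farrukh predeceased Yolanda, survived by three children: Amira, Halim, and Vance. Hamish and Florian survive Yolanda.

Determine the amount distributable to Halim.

The entire £720,000 passes to the descendants.
That amount (£720,000) is divided at the children's generation into 4 shares of £180,000. Hamish and Florian each take £180,000. The 2 shares of the deceased (Ottilie and Farrukh) are combined into a pool of £360,000.
That pool (£360,000) is divided at the grandchildren's generation equally among Bertrand, Varun, Amira, Halim, and Vance: £72,000 each.

Halim receives £72,000.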